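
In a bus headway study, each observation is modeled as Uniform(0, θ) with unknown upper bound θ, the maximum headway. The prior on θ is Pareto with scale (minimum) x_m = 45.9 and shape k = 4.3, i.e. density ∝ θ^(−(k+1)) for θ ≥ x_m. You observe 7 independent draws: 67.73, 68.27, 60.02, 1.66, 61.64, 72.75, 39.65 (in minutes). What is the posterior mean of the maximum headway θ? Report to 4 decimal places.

79.8131

A Pareto(scale x_m, shape k) prior on the upper bound θ of Uniform(0, θ) is conjugate: posterior is Pareto(max(x_m, max xᵢ), k + n).
Sample maximum = 72.75; prior scale x_m = 45.9 → posterior scale = max = 72.75.
Posterior shape = 4.3 + 7 = 11.3.
E[θ|data] = k·x_m/(k−1) = 11.3·72.75/10.3 = 79.8131.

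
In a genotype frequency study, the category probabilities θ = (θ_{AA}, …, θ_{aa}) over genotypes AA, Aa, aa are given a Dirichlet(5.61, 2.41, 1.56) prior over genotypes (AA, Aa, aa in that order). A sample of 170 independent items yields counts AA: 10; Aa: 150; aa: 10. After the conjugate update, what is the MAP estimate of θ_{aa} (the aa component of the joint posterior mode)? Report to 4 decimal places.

The Dirichlet prior is conjugate to the Multinomial likelihood: each posterior αⱼ = prior αⱼ + observed count nⱼ.
Posterior concentration: (15.61, 152.41, 11.56), total = 179.58.
Joint mode component: (α_{aa}−1)/(Σα−K) = 10.56/176.58 = 0.0598.

0.0598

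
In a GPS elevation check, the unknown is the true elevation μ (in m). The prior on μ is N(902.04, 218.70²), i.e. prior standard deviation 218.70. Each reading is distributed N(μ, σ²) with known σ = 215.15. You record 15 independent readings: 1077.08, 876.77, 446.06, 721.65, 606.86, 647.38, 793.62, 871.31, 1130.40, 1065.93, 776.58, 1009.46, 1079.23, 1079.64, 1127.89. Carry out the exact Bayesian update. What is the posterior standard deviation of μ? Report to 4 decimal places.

53.8417

For Normal data with known variance σ², a Normal(μ₀, σ₀²) prior on μ is conjugate. Posterior precision = 1/σ₀² + n/σ²; posterior mean is the precision-weighted average of μ₀ and x̄.
σ₀² = 218.70² = 47829.69, σ² = 215.15² = 46289.5225; σ² + n·σ₀² = 46289.5225 + 15·47829.69 = 763734.8725.
Posterior precision = 1/σ₀² + n/σ² = 1/47829.69 + 15/46289.5225 = (σ² + n·σ₀²)/(σ₀²σ²) = 763734.8725/(47829.69·46289.5225); posterior variance σₙ² = σ₀²σ²/(σ² + n·σ₀²) = 47829.69·46289.5225/763734.8725 = 2898.929447.
Posterior SD = √σₙ² = √(47829.69·46289.5225/763734.8725) = 53.8417.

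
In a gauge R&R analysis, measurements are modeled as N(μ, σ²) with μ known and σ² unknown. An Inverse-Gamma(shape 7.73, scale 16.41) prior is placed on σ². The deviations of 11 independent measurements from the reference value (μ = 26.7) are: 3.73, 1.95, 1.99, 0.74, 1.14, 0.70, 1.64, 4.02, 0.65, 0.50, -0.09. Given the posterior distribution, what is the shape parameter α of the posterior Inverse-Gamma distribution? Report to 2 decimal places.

With known mean μ and an Inverse-Gamma(α, β) prior on σ², the Normal likelihood is conjugate: posterior is Inv-Gamma(α + n/2, β + Σ(xᵢ−μ)²/2).
Σ(xᵢ−μ)² = (3.73)² + (1.95)² + (1.99)² + (0.74)² + (1.14)² + (0.70)² + (1.64)² + (4.02)² + (0.65)² + (0.50)² + (-0.09)² = 43.5433.
Posterior: Inv-Gamma(7.73 + 11/2, 16.41 + 43.5433/2) = Inv-Gamma(13.23, 38.18165).
Posterior α = 13.23.

13.23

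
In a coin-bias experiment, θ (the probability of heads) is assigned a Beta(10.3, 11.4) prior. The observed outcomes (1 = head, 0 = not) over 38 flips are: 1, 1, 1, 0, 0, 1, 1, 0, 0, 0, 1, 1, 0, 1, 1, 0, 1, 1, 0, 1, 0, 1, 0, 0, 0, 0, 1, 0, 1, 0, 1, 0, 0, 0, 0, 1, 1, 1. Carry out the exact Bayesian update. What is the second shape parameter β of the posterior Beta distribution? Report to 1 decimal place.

The Beta prior is conjugate to a Binomial/Bernoulli likelihood; the update adds successes to α and failures to β.
Posterior: Beta(α+k, β+n−k) = Beta(10.3+19, 11.4+19) = Beta(29.3, 30.4).
Posterior β = 30.4.

30.4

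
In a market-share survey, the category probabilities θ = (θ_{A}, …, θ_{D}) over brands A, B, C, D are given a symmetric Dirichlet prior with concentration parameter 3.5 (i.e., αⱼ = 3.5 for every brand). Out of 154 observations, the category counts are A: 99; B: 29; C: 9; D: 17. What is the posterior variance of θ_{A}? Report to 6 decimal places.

The Dirichlet prior is conjugate to the Multinomial likelihood: each posterior αⱼ = prior αⱼ + observed count nⱼ.
Posterior concentration: (102.5, 32.5, 12.5, 20.5), total = 168.0.
Var[θ_j] = α_j(Σα−α_j)/((Σα)²(Σα+1)) = 102.5·65.5/(168.0²·169.0) = 0.001408.

0.001408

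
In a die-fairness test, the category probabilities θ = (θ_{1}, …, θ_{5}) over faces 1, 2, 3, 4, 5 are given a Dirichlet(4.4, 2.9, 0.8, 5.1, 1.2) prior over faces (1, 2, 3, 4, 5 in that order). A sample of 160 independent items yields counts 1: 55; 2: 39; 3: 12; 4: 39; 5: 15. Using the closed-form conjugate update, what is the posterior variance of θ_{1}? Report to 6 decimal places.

The Dirichlet prior is conjugate to the Multinomial likelihood: each posterior αⱼ = prior αⱼ + observed count nⱼ.
Posterior concentration: (59.4, 41.9, 12.8, 44.1, 16.2), total = 174.4.
Var[θ_j] = α_j(Σα−α_j)/((Σα)²(Σα+1)) = 59.4·115.0/(174.4²·175.4) = 0.001280.

0.001280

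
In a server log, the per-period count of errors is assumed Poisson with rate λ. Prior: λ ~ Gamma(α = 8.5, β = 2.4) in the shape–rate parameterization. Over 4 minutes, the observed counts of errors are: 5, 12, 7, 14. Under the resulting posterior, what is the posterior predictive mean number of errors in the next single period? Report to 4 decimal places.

With a Gamma(shape α, rate β) prior, the Poisson likelihood is conjugate: the posterior is Gamma(α + ΣXᵢ, β + n).
Sum of counts S = 38 over n = 4 minutes.
Posterior: Gamma(α+S, β+n) = Gamma(8.5+38, 2.4+4) = Gamma(46.5, 6.4).
The predictive distribution for one future period is NegBinom with mean α/β = 7.2656.

7.2656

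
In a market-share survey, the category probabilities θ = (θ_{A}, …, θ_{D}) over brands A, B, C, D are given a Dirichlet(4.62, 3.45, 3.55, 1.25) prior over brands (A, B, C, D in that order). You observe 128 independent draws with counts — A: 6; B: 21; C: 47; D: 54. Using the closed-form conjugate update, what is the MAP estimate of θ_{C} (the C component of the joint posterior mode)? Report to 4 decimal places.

0.3620

The Dirichlet prior is conjugate to the Multinomial likelihood: each posterior αⱼ = prior αⱼ + observed count nⱼ.
Posterior concentration: (10.62, 24.45, 50.55, 55.25), total = 140.87.
Joint mode component: (α_{C}−1)/(Σα−K) = 49.55/136.87 = 0.3620.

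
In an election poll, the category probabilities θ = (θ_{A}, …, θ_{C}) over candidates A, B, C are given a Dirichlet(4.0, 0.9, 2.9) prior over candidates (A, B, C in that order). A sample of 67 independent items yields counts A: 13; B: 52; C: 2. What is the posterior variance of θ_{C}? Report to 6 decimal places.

0.000808

The Dirichlet prior is conjugate to the Multinomial likelihood: each posterior αⱼ = prior αⱼ + observed count nⱼ.
Posterior concentration: (17.0, 52.9, 4.9), total = 74.8.
Var[θ_j] = α_j(Σα−α_j)/((Σα)²(Σα+1)) = 4.9·69.9/(74.8²·75.8) = 0.000808.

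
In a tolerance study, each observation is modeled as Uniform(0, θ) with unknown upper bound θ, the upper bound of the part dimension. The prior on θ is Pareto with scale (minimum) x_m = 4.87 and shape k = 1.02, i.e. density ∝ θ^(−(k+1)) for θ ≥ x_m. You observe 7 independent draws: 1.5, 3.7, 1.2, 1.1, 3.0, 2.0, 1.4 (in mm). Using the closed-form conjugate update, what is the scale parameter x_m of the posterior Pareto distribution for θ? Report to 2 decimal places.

4.87

A Pareto(scale x_m, shape k) prior on the upper bound θ of Uniform(0, θ) is conjugate: posterior is Pareto(max(x_m, max xᵢ), k + n).
Sample maximum = 3.7; prior scale x_m = 4.87 → posterior scale = max = 4.87.
Posterior shape = 1.02 + 7 = 8.02.
Posterior scale x_m = 4.87.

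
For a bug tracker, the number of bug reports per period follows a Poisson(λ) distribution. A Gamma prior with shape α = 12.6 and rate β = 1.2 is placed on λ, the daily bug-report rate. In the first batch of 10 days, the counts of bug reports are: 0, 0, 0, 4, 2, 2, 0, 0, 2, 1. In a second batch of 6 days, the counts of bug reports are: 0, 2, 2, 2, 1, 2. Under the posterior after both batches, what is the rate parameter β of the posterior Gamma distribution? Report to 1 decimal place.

17.2

With a Gamma(shape α, rate β) prior, the Poisson likelihood is conjugate: the posterior is Gamma(α + ΣXᵢ, β + n).
Batch 1: sum of counts S = 11 over n = 10 days.
After batch 1: Gamma(α+S, β+n) = Gamma(12.6+11, 1.2+10) = Gamma(23.6, 11.2).
Batch 2: sum of counts S = 9 over n = 6 days.
After batch 2: Gamma(α+S, β+n) = Gamma(23.6+9, 11.2+6) = Gamma(32.6, 17.2).
Posterior β = 17.2.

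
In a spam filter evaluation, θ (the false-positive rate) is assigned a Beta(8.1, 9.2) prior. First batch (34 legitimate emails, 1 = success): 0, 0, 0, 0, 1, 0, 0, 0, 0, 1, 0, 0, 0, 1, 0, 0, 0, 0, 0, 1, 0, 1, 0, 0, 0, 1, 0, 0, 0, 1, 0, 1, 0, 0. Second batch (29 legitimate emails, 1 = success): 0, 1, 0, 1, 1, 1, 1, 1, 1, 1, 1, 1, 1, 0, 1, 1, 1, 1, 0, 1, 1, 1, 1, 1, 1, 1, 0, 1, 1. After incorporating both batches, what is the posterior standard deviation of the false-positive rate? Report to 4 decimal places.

The Beta prior is conjugate to a Binomial/Bernoulli likelihood; the update adds successes to α and failures to β.
After batch 1: Beta(8.1+8, 9.2+26) = Beta(16.1, 35.2).
After batch 2: Beta(16.1+24, 35.2+5) = Beta(40.1, 40.2).
Var = αβ/((α+β)²(α+β+1)) = 40.1·40.2/(80.3²·81.3) = 0.00307503; SD = √0.00307503 = 0.0555.

0.0555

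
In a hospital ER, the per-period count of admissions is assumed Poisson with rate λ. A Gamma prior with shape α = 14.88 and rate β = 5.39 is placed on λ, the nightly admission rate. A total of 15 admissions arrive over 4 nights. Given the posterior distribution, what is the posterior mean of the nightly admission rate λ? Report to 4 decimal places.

With a Gamma(shape α, rate β) prior, the Poisson likelihood is conjugate: the posterior is Gamma(α + ΣXᵢ, β + n).
Posterior: Gamma(α+S, β+n) = Gamma(14.88+15, 5.39+4) = Gamma(29.88, 9.39).
Posterior mean = α/β = 29.88/9.39 = 3.1821.

3.1821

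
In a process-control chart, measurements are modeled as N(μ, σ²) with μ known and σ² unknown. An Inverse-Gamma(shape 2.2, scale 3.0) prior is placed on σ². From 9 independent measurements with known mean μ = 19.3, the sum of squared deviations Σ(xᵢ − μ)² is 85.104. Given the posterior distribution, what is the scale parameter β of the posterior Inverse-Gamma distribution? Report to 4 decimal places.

With known mean μ and an Inverse-Gamma(α, β) prior on σ², the Normal likelihood is conjugate: posterior is Inv-Gamma(α + n/2, β + Σ(xᵢ−μ)²/2).
Posterior: Inv-Gamma(2.2 + 9/2, 3.0 + 85.104/2) = Inv-Gamma(6.70, 45.5520).
Posterior β = 45.5520.

45.5520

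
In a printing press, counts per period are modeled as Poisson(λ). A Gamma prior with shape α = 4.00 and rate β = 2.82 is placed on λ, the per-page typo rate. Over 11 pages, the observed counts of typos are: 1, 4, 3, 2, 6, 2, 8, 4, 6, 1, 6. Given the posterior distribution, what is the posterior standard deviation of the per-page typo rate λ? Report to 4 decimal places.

0.4961

With a Gamma(shape α, rate β) prior, the Poisson likelihood is conjugate: the posterior is Gamma(α + ΣXᵢ, β + n).
Sum of counts S = 43 over n = 11 pages.
Posterior: Gamma(α+S, β+n) = Gamma(4.00+43, 2.82+11) = Gamma(47.00, 13.82).
SD = √α/β = √47.00/13.82 = 0.4961.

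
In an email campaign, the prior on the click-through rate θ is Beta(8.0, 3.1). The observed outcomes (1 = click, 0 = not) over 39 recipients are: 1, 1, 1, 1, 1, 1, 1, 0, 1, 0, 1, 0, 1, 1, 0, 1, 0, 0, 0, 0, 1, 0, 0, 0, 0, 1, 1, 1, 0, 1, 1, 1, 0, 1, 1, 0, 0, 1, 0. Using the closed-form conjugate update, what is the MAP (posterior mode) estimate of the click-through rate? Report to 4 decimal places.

0.6029

The Beta prior is conjugate to a Binomial/Bernoulli likelihood; the update adds successes to α and failures to β.
Posterior: Beta(α+k, β+n−k) = Beta(8.0+22, 3.1+17) = Beta(30.0, 20.1).
Mode of Beta(a,b) for a,b>1 is (a−1)/(a+b−2) = 29.0/48.1 = 0.6029.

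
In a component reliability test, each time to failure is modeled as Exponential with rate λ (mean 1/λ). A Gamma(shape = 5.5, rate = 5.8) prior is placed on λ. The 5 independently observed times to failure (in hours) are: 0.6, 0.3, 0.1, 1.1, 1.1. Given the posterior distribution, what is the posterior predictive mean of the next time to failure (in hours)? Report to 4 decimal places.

With a Gamma(shape α, rate β) prior on the exponential rate λ, the posterior after n observations with total T = Σxᵢ is Gamma(α+n, β+T).
Sum of observations T = 3.2 hours; n = 5.
Posterior: Gamma(5.5+5, 5.8+3.2) = Gamma(10.5, 9.0).
The predictive distribution for the next observation is Lomax; its mean is β/(α−1) = 9.0/9.5 = 0.9474.

0.9474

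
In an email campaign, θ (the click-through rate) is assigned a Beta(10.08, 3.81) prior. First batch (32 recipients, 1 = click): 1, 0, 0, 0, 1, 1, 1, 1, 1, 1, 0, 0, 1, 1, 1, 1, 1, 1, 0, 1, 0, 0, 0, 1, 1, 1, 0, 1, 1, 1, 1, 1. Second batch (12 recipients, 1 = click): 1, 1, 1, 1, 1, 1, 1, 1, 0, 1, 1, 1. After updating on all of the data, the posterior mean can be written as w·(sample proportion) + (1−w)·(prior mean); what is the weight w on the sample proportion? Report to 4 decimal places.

The Beta prior is conjugate to a Binomial/Bernoulli likelihood; the update adds successes to α and failures to β.
Total number of recipients: n = 32 + 12 = 44.
Posterior mean = (α₀+k)/(α₀+β₀+n) = [n/(α₀+β₀+n)]·(k/n) + [(α₀+β₀)/(α₀+β₀+n)]·α₀/(α₀+β₀), so only n and the prior enter the weight.
The weight on the data is w = n/(α₀+β₀+n) = 44/(10.08+3.81+44) = 44/57.89 = 0.7601.

0.7601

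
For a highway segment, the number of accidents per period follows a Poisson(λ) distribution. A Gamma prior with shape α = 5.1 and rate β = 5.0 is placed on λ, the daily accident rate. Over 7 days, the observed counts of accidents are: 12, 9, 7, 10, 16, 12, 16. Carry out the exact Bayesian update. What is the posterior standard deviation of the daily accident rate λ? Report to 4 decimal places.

With a Gamma(shape α, rate β) prior, the Poisson likelihood is conjugate: the posterior is Gamma(α + ΣXᵢ, β + n).
Sum of counts S = 82 over n = 7 days.
Posterior: Gamma(α+S, β+n) = Gamma(5.1+82, 5.0+7) = Gamma(87.1, 12.0).
SD = √α/β = √87.1/12.0 = 0.7777.

0.7777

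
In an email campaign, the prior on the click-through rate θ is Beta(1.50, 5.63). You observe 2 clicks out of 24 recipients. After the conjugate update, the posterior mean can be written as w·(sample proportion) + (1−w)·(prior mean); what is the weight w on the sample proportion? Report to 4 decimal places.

0.7710

The Beta prior is conjugate to a Binomial/Bernoulli likelihood; the update adds successes to α and failures to β.
Posterior mean = (α₀+k)/(α₀+β₀+n) = [n/(α₀+β₀+n)]·(k/n) + [(α₀+β₀)/(α₀+β₀+n)]·α₀/(α₀+β₀), so only n and the prior enter the weight.
The weight on the data is w = n/(α₀+β₀+n) = 24/(1.50+5.63+24) = 24/31.13 = 0.7710.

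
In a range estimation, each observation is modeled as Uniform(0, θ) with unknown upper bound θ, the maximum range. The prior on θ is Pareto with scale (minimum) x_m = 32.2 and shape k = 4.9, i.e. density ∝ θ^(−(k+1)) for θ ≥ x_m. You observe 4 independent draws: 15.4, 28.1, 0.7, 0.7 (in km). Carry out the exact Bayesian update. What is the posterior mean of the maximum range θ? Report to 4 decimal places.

A Pareto(scale x_m, shape k) prior on the upper bound θ of Uniform(0, θ) is conjugate: posterior is Pareto(max(x_m, max xᵢ), k + n).
Sample maximum = 28.1; prior scale x_m = 32.2 → posterior scale = max = 32.2.
Posterior shape = 4.9 + 4 = 8.9.
E[θ|data] = k·x_m/(k−1) = 8.9·32.2/7.9 = 36.2759.

36.2759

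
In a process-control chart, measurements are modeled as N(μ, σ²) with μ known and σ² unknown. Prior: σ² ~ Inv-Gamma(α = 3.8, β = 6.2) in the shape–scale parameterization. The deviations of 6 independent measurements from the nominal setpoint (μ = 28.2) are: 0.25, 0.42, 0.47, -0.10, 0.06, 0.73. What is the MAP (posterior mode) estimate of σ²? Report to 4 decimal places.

0.8594

With known mean μ and an Inverse-Gamma(α, β) prior on σ², the Normal likelihood is conjugate: posterior is Inv-Gamma(α + n/2, β + Σ(xᵢ−μ)²/2).
Σ(xᵢ−μ)² = (0.25)² + (0.42)² + (0.47)² + (-0.10)² + (0.06)² + (0.73)² = 1.0063.
Posterior: Inv-Gamma(3.8 + 6/2, 6.2 + 1.0063/2) = Inv-Gamma(6.80, 6.70315).
Mode = β/(α+1) = 6.70315/7.80 = 0.8594.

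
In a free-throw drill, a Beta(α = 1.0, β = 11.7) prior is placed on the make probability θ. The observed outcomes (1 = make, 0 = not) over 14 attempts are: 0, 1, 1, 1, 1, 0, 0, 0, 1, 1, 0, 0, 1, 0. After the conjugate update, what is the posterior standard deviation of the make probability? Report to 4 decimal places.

The Beta prior is conjugate to a Binomial/Bernoulli likelihood; the update adds successes to α and failures to β.
Posterior: Beta(α+k, β+n−k) = Beta(1.0+7, 11.7+7) = Beta(8.0, 18.7).
Var = αβ/((α+β)²(α+β+1)) = 8.0·18.7/(26.7²·27.7) = 0.00757581; SD = √0.00757581 = 0.0870.

0.0870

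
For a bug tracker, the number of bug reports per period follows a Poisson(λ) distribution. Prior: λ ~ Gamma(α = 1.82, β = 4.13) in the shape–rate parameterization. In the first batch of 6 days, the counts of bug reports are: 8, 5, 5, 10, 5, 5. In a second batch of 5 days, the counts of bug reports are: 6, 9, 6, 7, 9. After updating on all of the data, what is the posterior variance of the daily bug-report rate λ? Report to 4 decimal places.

0.3356

With a Gamma(shape α, rate β) prior, the Poisson likelihood is conjugate: the posterior is Gamma(α + ΣXᵢ, β + n).
Batch 1: sum of counts S = 38 over n = 6 days.
After batch 1: Gamma(α+S, β+n) = Gamma(1.82+38, 4.13+6) = Gamma(39.82, 10.13).
Batch 2: sum of counts S = 37 over n = 5 days.
After batch 2: Gamma(α+S, β+n) = Gamma(39.82+37, 10.13+5) = Gamma(76.82, 15.13).
Var = α/β² = 76.82/15.13² = 0.3356.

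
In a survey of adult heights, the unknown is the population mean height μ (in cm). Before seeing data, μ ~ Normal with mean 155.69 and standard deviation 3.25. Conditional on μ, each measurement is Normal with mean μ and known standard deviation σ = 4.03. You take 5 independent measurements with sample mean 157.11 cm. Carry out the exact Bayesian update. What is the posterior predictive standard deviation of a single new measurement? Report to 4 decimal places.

4.3273

For Normal data with known variance σ², a Normal(μ₀, σ₀²) prior on μ is conjugate. Posterior precision = 1/σ₀² + n/σ²; posterior mean is the precision-weighted average of μ₀ and x̄.
σ₀² = 3.25² = 10.5625, σ² = 4.03² = 16.2409; σ² + n·σ₀² = 16.2409 + 5·10.5625 = 69.0534.
Posterior precision = 1/σ₀² + n/σ² = 1/10.5625 + 5/16.2409 = (σ² + n·σ₀²)/(σ₀²σ²) = 69.0534/(10.5625·16.2409); posterior variance σₙ² = σ₀²σ²/(σ² + n·σ₀²) = 10.5625·16.2409/69.0534 = 2.484230.
Predictive variance for one new observation = σₙ² + σ² = 10.5625·16.2409/69.0534 + 16.2409 = σ²·(σ₀² + 69.0534)/69.0534 = 16.2409·79.6159/69.0534 = 18.725130; SD = √(16.2409·79.6159/69.0534) = 4.3273.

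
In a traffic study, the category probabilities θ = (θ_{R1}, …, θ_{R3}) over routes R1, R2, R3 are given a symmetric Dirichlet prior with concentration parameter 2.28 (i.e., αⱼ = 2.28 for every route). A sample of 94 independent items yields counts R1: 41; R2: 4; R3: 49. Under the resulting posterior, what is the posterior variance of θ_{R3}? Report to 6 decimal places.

0.002454

The Dirichlet prior is conjugate to the Multinomial likelihood: each posterior αⱼ = prior αⱼ + observed count nⱼ.
Posterior concentration: (43.28, 6.28, 51.28), total = 100.84.
Var[θ_j] = α_j(Σα−α_j)/((Σα)²(Σα+1)) = 51.28·49.56/(100.84²·101.84) = 0.002454.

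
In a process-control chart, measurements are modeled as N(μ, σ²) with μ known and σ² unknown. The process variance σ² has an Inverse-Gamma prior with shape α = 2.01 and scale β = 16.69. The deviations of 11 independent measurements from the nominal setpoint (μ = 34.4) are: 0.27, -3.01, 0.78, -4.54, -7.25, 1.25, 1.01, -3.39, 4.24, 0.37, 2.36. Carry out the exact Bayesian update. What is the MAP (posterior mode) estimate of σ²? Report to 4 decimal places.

9.0514

With known mean μ and an Inverse-Gamma(α, β) prior on σ², the Normal likelihood is conjugate: posterior is Inv-Gamma(α + n/2, β + Σ(xᵢ−μ)²/2).
Σ(xᵢ−μ)² = (0.27)² + (-3.01)² + (0.78)² + (-4.54)² + (-7.25)² + (1.25)² + (1.01)² + (-3.39)² + (4.24)² + (0.37)² + (2.36)² = 120.6743.
Posterior: Inv-Gamma(2.01 + 11/2, 16.69 + 120.6743/2) = Inv-Gamma(7.51, 77.02715).
Mode = β/(α+1) = 77.02715/8.51 = 9.0514.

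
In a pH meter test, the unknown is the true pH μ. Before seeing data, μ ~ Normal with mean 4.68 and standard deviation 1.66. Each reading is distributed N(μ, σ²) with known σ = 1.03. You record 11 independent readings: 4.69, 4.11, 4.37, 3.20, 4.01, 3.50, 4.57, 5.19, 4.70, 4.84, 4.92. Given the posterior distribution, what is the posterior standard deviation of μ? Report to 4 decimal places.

0.3053

For Normal data with known variance σ², a Normal(μ₀, σ₀²) prior on μ is conjugate. Posterior precision = 1/σ₀² + n/σ²; posterior mean is the precision-weighted average of μ₀ and x̄.
σ₀² = 1.66² = 2.7556, σ² = 1.03² = 1.0609; σ² + n·σ₀² = 1.0609 + 11·2.7556 = 31.3725.
Posterior precision = 1/σ₀² + n/σ² = 1/2.7556 + 11/1.0609 = (σ² + n·σ₀²)/(σ₀²σ²) = 31.3725/(2.7556·1.0609); posterior variance σₙ² = σ₀²σ²/(σ² + n·σ₀²) = 2.7556·1.0609/31.3725 = 0.093184.
Posterior SD = √σₙ² = √(2.7556·1.0609/31.3725) = 0.3053.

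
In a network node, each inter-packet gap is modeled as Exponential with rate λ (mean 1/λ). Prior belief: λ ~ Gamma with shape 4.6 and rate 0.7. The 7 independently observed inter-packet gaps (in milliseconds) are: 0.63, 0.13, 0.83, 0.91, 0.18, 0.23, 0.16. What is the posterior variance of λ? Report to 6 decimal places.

0.816160

With a Gamma(shape α, rate β) prior on the exponential rate λ, the posterior after n observations with total T = Σxᵢ is Gamma(α+n, β+T).
Sum of observations T = 3.07 milliseconds; n = 7.
Posterior: Gamma(4.6+7, 0.7+3.07) = Gamma(11.6, 3.77).
Var = α/β² = 0.816160.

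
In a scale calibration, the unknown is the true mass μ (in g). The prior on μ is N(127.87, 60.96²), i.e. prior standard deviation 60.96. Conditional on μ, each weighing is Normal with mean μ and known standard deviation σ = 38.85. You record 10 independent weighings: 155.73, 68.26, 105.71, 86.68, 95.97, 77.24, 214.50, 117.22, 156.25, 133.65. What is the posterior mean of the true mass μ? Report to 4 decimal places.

121.3844

For Normal data with known variance σ², a Normal(μ₀, σ₀²) prior on μ is conjugate. Posterior precision = 1/σ₀² + n/σ²; posterior mean is the precision-weighted average of μ₀ and x̄.
Σxᵢ = 155.73 + 68.26 + 105.71 + 86.68 + 95.97 + 77.24 + 214.50 + 117.22 + 156.25 + 133.65 = 1211.21, so n·x̄ = 1211.21.
σ₀² = 60.96² = 3716.1216, σ² = 38.85² = 1509.3225; σ² + n·σ₀² = 1509.3225 + 10·3716.1216 = 38670.5385.
Posterior mean = (μ₀/σ₀² + n·x̄/σ²)/(1/σ₀² + n/σ²) = (σ²·μ₀ + σ₀²·n·x̄)/(σ² + n·σ₀²) = (1509.3225·127.87 + 3716.1216·1211.21)/38670.5385 = 4694000.711211/38670.5385 = 121.3844.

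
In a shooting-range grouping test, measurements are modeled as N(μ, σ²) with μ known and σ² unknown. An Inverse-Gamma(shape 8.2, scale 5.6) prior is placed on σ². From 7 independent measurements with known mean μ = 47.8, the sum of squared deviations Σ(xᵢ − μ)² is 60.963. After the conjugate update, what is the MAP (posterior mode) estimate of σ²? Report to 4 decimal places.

With known mean μ and an Inverse-Gamma(α, β) prior on σ², the Normal likelihood is conjugate: posterior is Inv-Gamma(α + n/2, β + Σ(xᵢ−μ)²/2).
Posterior: Inv-Gamma(8.2 + 7/2, 5.6 + 60.963/2) = Inv-Gamma(11.70, 36.0815).
Mode = β/(α+1) = 36.0815/12.70 = 2.8411.

2.8411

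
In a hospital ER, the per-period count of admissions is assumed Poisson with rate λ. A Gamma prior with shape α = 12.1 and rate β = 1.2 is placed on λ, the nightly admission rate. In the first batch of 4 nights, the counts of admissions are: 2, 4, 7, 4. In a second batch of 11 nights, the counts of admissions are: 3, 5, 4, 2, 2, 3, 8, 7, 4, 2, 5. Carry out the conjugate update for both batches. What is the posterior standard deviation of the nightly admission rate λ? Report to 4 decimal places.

With a Gamma(shape α, rate β) prior, the Poisson likelihood is conjugate: the posterior is Gamma(α + ΣXᵢ, β + n).
Batch 1: sum of counts S = 17 over n = 4 nights.
After batch 1: Gamma(α+S, β+n) = Gamma(12.1+17, 1.2+4) = Gamma(29.1, 5.2).
Batch 2: sum of counts S = 45 over n = 11 nights.
After batch 2: Gamma(α+S, β+n) = Gamma(29.1+45, 5.2+11) = Gamma(74.1, 16.2).
SD = √α/β = √74.1/16.2 = 0.5314.

0.5314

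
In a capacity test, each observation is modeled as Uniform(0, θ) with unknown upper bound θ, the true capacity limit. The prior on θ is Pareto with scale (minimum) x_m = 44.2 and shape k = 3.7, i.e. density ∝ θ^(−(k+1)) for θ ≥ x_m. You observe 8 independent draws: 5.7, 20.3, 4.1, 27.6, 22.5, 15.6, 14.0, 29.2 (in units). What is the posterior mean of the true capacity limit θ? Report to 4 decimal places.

A Pareto(scale x_m, shape k) prior on the upper bound θ of Uniform(0, θ) is conjugate: posterior is Pareto(max(x_m, max xᵢ), k + n).
Sample maximum = 29.2; prior scale x_m = 44.2 → posterior scale = max = 44.2.
Posterior shape = 3.7 + 8 = 11.7.
E[θ|data] = k·x_m/(k−1) = 11.7·44.2/10.7 = 48.3308.

48.3308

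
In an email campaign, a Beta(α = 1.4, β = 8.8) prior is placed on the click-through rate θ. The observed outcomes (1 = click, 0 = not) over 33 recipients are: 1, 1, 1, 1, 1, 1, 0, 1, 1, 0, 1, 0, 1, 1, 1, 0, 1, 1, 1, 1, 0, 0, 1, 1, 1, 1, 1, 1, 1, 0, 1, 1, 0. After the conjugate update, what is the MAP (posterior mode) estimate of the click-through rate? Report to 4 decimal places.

The Beta prior is conjugate to a Binomial/Bernoulli likelihood; the update adds successes to α and failures to β.
Posterior: Beta(α+k, β+n−k) = Beta(1.4+25, 8.8+8) = Beta(26.4, 16.8).
Mode of Beta(a,b) for a,b>1 is (a−1)/(a+b−2) = 25.4/41.2 = 0.6165.

0.6165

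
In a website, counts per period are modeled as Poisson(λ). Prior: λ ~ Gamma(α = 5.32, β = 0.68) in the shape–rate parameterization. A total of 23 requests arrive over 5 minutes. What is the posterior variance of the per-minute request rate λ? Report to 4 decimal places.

0.8778

With a Gamma(shape α, rate β) prior, the Poisson likelihood is conjugate: the posterior is Gamma(α + ΣXᵢ, β + n).
Posterior: Gamma(α+S, β+n) = Gamma(5.32+23, 0.68+5) = Gamma(28.32, 5.68).
Var = α/β² = 28.32/5.68² = 0.8778.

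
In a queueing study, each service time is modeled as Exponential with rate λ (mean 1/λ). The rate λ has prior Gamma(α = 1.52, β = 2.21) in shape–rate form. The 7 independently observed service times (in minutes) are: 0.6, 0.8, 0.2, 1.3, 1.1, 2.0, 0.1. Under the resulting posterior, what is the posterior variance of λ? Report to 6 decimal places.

0.123378

With a Gamma(shape α, rate β) prior on the exponential rate λ, the posterior after n observations with total T = Σxᵢ is Gamma(α+n, β+T).
Sum of observations T = 6.1 minutes; n = 7.
Posterior: Gamma(1.52+7, 2.21+6.1) = Gamma(8.52, 8.31).
Var = α/β² = 0.123378.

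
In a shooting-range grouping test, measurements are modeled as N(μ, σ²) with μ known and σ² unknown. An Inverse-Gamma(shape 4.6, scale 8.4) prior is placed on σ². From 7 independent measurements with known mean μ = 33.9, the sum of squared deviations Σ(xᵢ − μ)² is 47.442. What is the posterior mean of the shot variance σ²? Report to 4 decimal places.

With known mean μ and an Inverse-Gamma(α, β) prior on σ², the Normal likelihood is conjugate: posterior is Inv-Gamma(α + n/2, β + Σ(xᵢ−μ)²/2).
Posterior: Inv-Gamma(4.6 + 7/2, 8.4 + 47.442/2) = Inv-Gamma(8.10, 32.1210).
E[σ²|data] = β/(α−1) = 32.1210/7.10 = 4.5241.

4.5241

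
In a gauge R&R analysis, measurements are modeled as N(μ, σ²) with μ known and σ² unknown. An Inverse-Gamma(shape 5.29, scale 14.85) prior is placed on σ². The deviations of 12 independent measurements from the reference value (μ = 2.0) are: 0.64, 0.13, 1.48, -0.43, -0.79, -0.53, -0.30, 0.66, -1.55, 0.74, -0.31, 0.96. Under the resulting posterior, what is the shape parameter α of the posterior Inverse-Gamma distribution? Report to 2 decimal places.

11.29

With known mean μ and an Inverse-Gamma(α, β) prior on σ², the Normal likelihood is conjugate: posterior is Inv-Gamma(α + n/2, β + Σ(xᵢ−μ)²/2).
Σ(xᵢ−μ)² = (0.64)² + (0.13)² + (1.48)² + (-0.43)² + (-0.79)² + (-0.53)² + (-0.30)² + (0.66)² + (-1.55)² + (0.74)² + (-0.31)² + (0.96)² = 8.2002.
Posterior: Inv-Gamma(5.29 + 12/2, 14.85 + 8.2002/2) = Inv-Gamma(11.29, 18.95010).
Posterior α = 11.29.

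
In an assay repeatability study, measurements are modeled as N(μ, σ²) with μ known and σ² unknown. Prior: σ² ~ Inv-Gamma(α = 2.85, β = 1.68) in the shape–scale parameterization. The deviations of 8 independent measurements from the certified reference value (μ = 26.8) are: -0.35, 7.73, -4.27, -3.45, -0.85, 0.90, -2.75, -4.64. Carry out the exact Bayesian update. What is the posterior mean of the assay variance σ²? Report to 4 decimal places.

10.5979

With known mean μ and an Inverse-Gamma(α, β) prior on σ², the Normal likelihood is conjugate: posterior is Inv-Gamma(α + n/2, β + Σ(xᵢ−μ)²/2).
Σ(xᵢ−μ)² = (-0.35)² + (7.73)² + (-4.27)² + (-3.45)² + (-0.85)² + (0.90)² + (-2.75)² + (-4.64)² = 120.6354.
Posterior: Inv-Gamma(2.85 + 8/2, 1.68 + 120.6354/2) = Inv-Gamma(6.85, 61.99770).
E[σ²|data] = β/(α−1) = 61.99770/5.85 = 10.5979.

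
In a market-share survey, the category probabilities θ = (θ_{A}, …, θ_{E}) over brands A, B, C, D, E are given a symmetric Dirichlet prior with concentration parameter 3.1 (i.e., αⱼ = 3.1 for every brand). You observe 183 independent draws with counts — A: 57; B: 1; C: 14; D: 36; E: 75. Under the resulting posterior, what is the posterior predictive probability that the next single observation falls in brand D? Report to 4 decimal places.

The Dirichlet prior is conjugate to the Multinomial likelihood: each posterior αⱼ = prior αⱼ + observed count nⱼ.
Posterior concentration: (60.1, 4.1, 17.1, 39.1, 78.1), total = 198.5.
P(next = D | data) = α_{D}/Σα = 0.1970.

0.1970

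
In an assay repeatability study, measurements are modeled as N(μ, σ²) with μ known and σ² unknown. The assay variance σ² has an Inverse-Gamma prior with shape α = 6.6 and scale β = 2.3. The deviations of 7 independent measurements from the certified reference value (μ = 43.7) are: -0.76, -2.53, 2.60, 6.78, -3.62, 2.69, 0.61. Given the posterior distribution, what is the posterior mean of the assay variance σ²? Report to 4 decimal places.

4.6714

With known mean μ and an Inverse-Gamma(α, β) prior on σ², the Normal likelihood is conjugate: posterior is Inv-Gamma(α + n/2, β + Σ(xᵢ−μ)²/2).
Σ(xᵢ−μ)² = (-0.76)² + (-2.53)² + (2.60)² + (6.78)² + (-3.62)² + (2.69)² + (0.61)² = 80.4195.
Posterior: Inv-Gamma(6.6 + 7/2, 2.3 + 80.4195/2) = Inv-Gamma(10.10, 42.50975).
E[σ²|data] = β/(α−1) = 42.50975/9.10 = 4.6714.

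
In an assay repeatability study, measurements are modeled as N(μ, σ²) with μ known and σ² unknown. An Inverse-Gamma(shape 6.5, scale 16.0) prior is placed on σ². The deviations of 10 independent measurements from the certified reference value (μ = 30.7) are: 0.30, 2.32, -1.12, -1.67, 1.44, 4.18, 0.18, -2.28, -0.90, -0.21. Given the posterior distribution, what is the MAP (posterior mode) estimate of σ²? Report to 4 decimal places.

With known mean μ and an Inverse-Gamma(α, β) prior on σ², the Normal likelihood is conjugate: posterior is Inv-Gamma(α + n/2, β + Σ(xᵢ−μ)²/2).
Σ(xᵢ−μ)² = (0.30)² + (2.32)² + (-1.12)² + (-1.67)² + (1.44)² + (4.18)² + (0.18)² + (-2.28)² + (-0.90)² + (-0.21)² = 35.1466.
Posterior: Inv-Gamma(6.5 + 10/2, 16.0 + 35.1466/2) = Inv-Gamma(11.50, 33.57330).
Mode = β/(α+1) = 33.57330/12.50 = 2.6859.

2.6859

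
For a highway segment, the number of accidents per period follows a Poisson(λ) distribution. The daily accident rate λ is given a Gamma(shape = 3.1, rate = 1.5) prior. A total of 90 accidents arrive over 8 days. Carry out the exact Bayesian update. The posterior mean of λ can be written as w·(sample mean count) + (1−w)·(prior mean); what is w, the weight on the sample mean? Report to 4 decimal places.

0.8421

With a Gamma(shape α, rate β) prior, the Poisson likelihood is conjugate: the posterior is Gamma(α + ΣXᵢ, β + n).
Posterior mean = (α₀+S)/(β₀+n) = [n/(β₀+n)]·(S/n) + [β₀/(β₀+n)]·(α₀/β₀), so only n and β₀ enter the weight.
Weight on data w = n/(β₀+n) = 8/(1.5+8) = 8/9.5 = 0.8421.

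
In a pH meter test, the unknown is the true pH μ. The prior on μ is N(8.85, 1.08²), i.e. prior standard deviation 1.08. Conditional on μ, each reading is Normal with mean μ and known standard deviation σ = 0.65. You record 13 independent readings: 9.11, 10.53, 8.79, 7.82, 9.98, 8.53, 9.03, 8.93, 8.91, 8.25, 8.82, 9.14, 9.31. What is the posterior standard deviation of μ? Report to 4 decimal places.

0.1778

For Normal data with known variance σ², a Normal(μ₀, σ₀²) prior on μ is conjugate. Posterior precision = 1/σ₀² + n/σ²; posterior mean is the precision-weighted average of μ₀ and x̄.
σ₀² = 1.08² = 1.1664, σ² = 0.65² = 0.4225; σ² + n·σ₀² = 0.4225 + 13·1.1664 = 15.5857.
Posterior precision = 1/σ₀² + n/σ² = 1/1.1664 + 13/0.4225 = (σ² + n·σ₀²)/(σ₀²σ²) = 15.5857/(1.1664·0.4225); posterior variance σₙ² = σ₀²σ²/(σ² + n·σ₀²) = 1.1664·0.4225/15.5857 = 0.031619.
Posterior SD = √σₙ² = √(1.1664·0.4225/15.5857) = 0.1778.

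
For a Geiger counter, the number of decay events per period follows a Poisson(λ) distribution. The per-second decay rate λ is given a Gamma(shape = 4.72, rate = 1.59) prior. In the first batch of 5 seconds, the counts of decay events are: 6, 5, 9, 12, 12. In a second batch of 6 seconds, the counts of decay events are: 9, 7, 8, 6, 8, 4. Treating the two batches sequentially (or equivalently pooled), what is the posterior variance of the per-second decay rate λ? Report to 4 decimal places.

0.5723

With a Gamma(shape α, rate β) prior, the Poisson likelihood is conjugate: the posterior is Gamma(α + ΣXᵢ, β + n).
Batch 1: sum of counts S = 44 over n = 5 seconds.
After batch 1: Gamma(α+S, β+n) = Gamma(4.72+44, 1.59+5) = Gamma(48.72, 6.59).
Batch 2: sum of counts S = 42 over n = 6 seconds.
After batch 2: Gamma(α+S, β+n) = Gamma(48.72+42, 6.59+6) = Gamma(90.72, 12.59).
Var = α/β² = 90.72/12.59² = 0.5723.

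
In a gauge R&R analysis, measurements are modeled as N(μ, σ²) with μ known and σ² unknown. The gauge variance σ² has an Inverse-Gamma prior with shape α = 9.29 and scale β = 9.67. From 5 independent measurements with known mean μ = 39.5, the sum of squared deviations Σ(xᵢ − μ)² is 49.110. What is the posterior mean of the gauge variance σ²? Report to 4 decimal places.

With known mean μ and an Inverse-Gamma(α, β) prior on σ², the Normal likelihood is conjugate: posterior is Inv-Gamma(α + n/2, β + Σ(xᵢ−μ)²/2).
Posterior: Inv-Gamma(9.29 + 5/2, 9.67 + 49.110/2) = Inv-Gamma(11.79, 34.2250).
E[σ²|data] = β/(α−1) = 34.2250/10.79 = 3.1719.

3.1719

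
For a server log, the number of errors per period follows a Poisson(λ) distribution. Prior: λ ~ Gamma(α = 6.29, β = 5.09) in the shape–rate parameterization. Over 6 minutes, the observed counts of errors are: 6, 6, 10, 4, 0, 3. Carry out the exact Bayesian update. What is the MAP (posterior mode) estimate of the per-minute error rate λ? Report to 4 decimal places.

3.0920

With a Gamma(shape α, rate β) prior, the Poisson likelihood is conjugate: the posterior is Gamma(α + ΣXᵢ, β + n).
Sum of counts S = 29 over n = 6 minutes.
Posterior: Gamma(α+S, β+n) = Gamma(6.29+29, 5.09+6) = Gamma(35.29, 11.09).
Mode of Gamma(α,β) for α≥1 is (α−1)/β = 34.29/11.09 = 3.0920.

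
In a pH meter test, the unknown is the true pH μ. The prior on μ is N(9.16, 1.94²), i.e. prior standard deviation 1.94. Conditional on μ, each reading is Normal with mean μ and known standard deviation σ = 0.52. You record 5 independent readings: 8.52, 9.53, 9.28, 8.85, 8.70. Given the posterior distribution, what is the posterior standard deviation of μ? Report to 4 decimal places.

0.2309

For Normal data with known variance σ², a Normal(μ₀, σ₀²) prior on μ is conjugate. Posterior precision = 1/σ₀² + n/σ²; posterior mean is the precision-weighted average of μ₀ and x̄.
σ₀² = 1.94² = 3.7636, σ² = 0.52² = 0.2704; σ² + n·σ₀² = 0.2704 + 5·3.7636 = 19.0884.
Posterior precision = 1/σ₀² + n/σ² = 1/3.7636 + 5/0.2704 = (σ² + n·σ₀²)/(σ₀²σ²) = 19.0884/(3.7636·0.2704); posterior variance σₙ² = σ₀²σ²/(σ² + n·σ₀²) = 3.7636·0.2704/19.0884 = 0.053314.
Posterior SD = √σₙ² = √(3.7636·0.2704/19.0884) = 0.2309.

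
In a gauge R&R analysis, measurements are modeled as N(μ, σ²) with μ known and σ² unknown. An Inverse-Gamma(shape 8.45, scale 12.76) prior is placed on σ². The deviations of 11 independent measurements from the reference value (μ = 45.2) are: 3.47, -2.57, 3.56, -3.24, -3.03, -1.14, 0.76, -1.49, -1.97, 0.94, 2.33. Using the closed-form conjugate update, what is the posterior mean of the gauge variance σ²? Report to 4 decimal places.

3.5061

With known mean μ and an Inverse-Gamma(α, β) prior on σ², the Normal likelihood is conjugate: posterior is Inv-Gamma(α + n/2, β + Σ(xᵢ−μ)²/2).
Σ(xᵢ−μ)² = (3.47)² + (-2.57)² + (3.56)² + (-3.24)² + (-3.03)² + (-1.14)² + (0.76)² + (-1.49)² + (-1.97)² + (0.94)² + (2.33)² = 65.2886.
Posterior: Inv-Gamma(8.45 + 11/2, 12.76 + 65.2886/2) = Inv-Gamma(13.95, 45.40430).
E[σ²|data] = β/(α−1) = 45.40430/12.95 = 3.5061.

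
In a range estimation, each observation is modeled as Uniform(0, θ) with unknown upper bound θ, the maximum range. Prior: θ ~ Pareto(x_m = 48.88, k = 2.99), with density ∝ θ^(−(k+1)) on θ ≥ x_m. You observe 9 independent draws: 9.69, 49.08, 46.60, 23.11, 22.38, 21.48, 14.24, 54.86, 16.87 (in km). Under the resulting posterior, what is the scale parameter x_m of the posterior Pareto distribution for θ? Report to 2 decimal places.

A Pareto(scale x_m, shape k) prior on the upper bound θ of Uniform(0, θ) is conjugate: posterior is Pareto(max(x_m, max xᵢ), k + n).
Sample maximum = 54.86; prior scale x_m = 48.88 → posterior scale = max = 54.86.
Posterior shape = 2.99 + 9 = 11.99.
Posterior scale x_m = 54.86.

54.86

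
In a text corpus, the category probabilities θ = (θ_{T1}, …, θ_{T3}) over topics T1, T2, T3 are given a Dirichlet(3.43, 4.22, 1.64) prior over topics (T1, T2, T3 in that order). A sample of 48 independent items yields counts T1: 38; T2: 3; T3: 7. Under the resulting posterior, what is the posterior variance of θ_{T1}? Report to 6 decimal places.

0.003435

The Dirichlet prior is conjugate to the Multinomial likelihood: each posterior αⱼ = prior αⱼ + observed count nⱼ.
Posterior concentration: (41.43, 7.22, 8.64), total = 57.29.
Var[θ_j] = α_j(Σα−α_j)/((Σα)²(Σα+1)) = 41.43·15.86/(57.29²·58.29) = 0.003435.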